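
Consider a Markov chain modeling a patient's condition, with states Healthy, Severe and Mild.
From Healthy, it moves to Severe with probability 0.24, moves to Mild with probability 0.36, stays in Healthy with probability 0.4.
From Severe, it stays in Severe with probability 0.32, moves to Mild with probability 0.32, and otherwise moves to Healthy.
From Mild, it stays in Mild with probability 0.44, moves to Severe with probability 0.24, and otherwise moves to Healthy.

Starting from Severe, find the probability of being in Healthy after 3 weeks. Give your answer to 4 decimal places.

Propagate the distribution vector 3 weeks from Severe.
After 0 weeks: (0.0000, 1.0000, 0.0000)
After 1 week: (0.3600, 0.3200, 0.3200)
After 2 weeks: (0.3616, 0.2656, 0.3728)
After 3 weeks: (0.3596, 0.2612, 0.3792)
P(in Healthy after 3 weeks) = 0.3596

0.3596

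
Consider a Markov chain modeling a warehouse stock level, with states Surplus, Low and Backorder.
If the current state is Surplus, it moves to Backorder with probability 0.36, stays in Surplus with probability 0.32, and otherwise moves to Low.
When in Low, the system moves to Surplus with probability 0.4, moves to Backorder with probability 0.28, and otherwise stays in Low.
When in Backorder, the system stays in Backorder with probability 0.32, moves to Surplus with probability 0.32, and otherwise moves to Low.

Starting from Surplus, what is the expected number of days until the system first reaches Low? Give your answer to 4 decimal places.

2.9954

Let t(s) be the expected number of days to first reach Low from state s, with t(Low) = 0. Conditioning on the first day:
t(Surplus) = 1 + 0.32·t(Surplus) + 0.36·t(Backorder)
t(Backorder) = 1 + 0.32·t(Surplus) + 0.32·t(Backorder)
Solving: t(Surplus) = 2.9954, t(Backorder) = 2.8802.
Expected days from Surplus to Low: 2.9954.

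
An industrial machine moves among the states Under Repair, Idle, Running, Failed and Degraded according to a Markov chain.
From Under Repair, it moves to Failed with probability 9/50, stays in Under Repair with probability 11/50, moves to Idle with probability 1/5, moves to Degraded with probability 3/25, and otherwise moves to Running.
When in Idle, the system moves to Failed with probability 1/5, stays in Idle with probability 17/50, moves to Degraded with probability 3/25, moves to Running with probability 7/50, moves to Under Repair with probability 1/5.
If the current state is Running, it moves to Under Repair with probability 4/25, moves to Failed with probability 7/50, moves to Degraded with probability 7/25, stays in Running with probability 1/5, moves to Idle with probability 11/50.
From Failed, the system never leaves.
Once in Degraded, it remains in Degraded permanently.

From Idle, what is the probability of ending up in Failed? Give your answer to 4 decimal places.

Let h(s) be the probability of absorption at Failed starting from transient state s. Then h(Failed) = 1 and h(Degraded) = 0. By first-step analysis:
h(Under Repair) = 0.22·h(Under Repair) + 0.2·h(Idle) + 0.28·h(Running) + 0.18·1 + 0.12·0
h(Idle) = 0.2·h(Under Repair) + 0.34·h(Idle) + 0.14·h(Running) + 0.2·1 + 0.12·0
h(Running) = 0.16·h(Under Repair) + 0.22·h(Idle) + 0.2·h(Running) + 0.14·1 + 0.28·0
Solving: h(Under Repair) = 0.5287, h(Idle) = 0.5552, h(Running) = 0.4334.
Starting from Idle, the probability is 0.5552.

0.5552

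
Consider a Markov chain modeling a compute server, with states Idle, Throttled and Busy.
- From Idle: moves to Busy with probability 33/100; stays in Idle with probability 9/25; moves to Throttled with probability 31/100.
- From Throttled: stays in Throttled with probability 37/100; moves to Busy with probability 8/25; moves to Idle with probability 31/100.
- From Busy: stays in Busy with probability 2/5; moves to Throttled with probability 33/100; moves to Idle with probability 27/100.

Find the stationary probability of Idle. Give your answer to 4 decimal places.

Let the stationary distribution be π with π = πP and π_1 + π_2 + π_3 = 1.
π_1 = 0.36·π_1 + 0.31·π_2 + 0.27·π_3
π_2 = 0.31·π_1 + 0.37·π_2 + 0.33·π_3
Solving with the normalization constraint gives π = (0.3115, 0.3373, 0.3512).
So the stationary probability of Idle is 0.3115.

0.3115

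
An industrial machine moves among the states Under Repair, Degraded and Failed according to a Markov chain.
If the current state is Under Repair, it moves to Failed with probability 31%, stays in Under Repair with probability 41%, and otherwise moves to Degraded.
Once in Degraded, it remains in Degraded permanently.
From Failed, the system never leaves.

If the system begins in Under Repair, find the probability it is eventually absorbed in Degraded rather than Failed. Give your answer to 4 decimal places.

Let h(s) be the probability of absorption at Degraded starting from transient state s. Then h(Degraded) = 1 and h(Failed) = 0. By first-step analysis:
h(Under Repair) = 0.41·h(Under Repair) + 0.28·1 + 0.31·0
Solving: h(Under Repair) = 0.4746.
Starting from Under Repair, the probability is 0.4746.

0.4746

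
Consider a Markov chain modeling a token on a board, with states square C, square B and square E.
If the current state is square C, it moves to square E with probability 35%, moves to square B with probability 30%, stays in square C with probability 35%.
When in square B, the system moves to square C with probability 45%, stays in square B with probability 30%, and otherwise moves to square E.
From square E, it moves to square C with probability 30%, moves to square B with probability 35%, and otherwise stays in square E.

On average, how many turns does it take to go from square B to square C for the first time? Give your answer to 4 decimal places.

2.4490

Let t(s) be the expected number of turns to first reach square C from state s, with t(square C) = 0. Conditioning on the first turn:
t(square B) = 1 + 0.3·t(square B) + 0.25·t(square E)
t(square E) = 1 + 0.35·t(square B) + 0.35·t(square E)
Solving: t(square B) = 2.4490, t(square E) = 2.8571.
Expected turns from square B to square C: 2.4490.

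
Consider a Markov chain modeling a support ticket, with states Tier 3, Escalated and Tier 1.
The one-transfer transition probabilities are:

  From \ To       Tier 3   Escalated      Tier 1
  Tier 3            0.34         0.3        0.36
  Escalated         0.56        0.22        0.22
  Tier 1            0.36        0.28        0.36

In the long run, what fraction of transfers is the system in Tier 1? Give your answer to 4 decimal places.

Let the stationary distribution be π with π = πP and π_1 + π_2 + π_3 = 1.
π_1 = 0.34·π_1 + 0.56·π_2 + 0.36·π_3
π_2 = 0.3·π_1 + 0.22·π_2 + 0.28·π_3
Solving with the normalization constraint gives π = (0.4062, 0.2718, 0.3219).
So the stationary probability of Tier 1 is 0.3219.

0.3219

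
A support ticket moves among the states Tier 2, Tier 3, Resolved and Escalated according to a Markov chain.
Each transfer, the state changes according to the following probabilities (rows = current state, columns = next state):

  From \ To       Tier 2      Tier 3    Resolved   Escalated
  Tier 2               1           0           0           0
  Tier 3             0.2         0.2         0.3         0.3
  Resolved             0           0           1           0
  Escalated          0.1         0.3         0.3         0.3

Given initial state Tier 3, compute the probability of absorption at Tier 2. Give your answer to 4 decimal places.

0.3617

Let h(s) be the probability of absorption at Tier 2 starting from transient state s. Then h(Tier 2) = 1 and h(Resolved) = 0. By first-step analysis:
h(Tier 3) = 0.2·1 + 0.2·h(Tier 3) + 0.3·0 + 0.3·h(Escalated)
h(Escalated) = 0.1·1 + 0.3·h(Tier 3) + 0.3·0 + 0.3·h(Escalated)
Solving: h(Tier 3) = 0.3617, h(Escalated) = 0.2979.
Starting from Tier 3, the probability is 0.3617.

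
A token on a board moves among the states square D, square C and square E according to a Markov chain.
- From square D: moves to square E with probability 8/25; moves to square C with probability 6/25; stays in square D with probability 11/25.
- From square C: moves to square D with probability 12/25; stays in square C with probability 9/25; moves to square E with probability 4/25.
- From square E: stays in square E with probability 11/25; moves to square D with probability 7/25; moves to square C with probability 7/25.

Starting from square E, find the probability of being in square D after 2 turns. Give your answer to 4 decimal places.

Sum over the intermediate state after 1 turn:
P = P(square E→square D)·P(square D→square D) + P(square E→square C)·P(square C→square D) + P(square E→square E)·P(square E→square D)
  = 0.28×0.44 + 0.28×0.48 + 0.44×0.28
  = 0.1232 + 0.1344 + 0.1232 = 0.3808

0.3808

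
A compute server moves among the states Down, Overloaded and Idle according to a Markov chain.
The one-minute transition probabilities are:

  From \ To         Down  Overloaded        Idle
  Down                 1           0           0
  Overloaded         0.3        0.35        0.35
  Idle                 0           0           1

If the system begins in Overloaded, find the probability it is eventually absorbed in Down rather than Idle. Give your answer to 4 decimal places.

Let h(s) be the probability of absorption at Down starting from transient state s. Then h(Down) = 1 and h(Idle) = 0. By first-step analysis:
h(Overloaded) = 0.3·1 + 0.35·h(Overloaded) + 0.35·0
Solving: h(Overloaded) = 0.4615.
Starting from Overloaded, the probability is 0.4615.

0.4615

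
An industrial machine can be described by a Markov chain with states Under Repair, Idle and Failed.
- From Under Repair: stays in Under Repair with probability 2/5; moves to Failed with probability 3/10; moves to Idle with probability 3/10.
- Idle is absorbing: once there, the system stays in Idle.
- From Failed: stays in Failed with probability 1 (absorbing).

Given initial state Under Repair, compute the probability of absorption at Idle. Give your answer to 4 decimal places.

Let h(s) be the probability of absorption at Idle starting from transient state s. Then h(Idle) = 1 and h(Failed) = 0. By first-step analysis:
h(Under Repair) = 0.4·h(Under Repair) + 0.3·1 + 0.3·0
Solving: h(Under Repair) = 0.5000.
Starting from Under Repair, the probability is 0.5000.

0.5000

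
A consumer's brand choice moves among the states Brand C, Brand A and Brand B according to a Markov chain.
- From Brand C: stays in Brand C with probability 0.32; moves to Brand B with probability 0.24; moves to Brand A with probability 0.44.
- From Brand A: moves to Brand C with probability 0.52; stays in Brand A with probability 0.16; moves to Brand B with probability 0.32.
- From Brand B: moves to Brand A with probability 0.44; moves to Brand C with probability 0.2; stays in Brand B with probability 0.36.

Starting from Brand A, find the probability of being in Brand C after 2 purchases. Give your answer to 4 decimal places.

0.3136

Sum over the intermediate state after 1 purchase:
P = P(Brand A→Brand C)·P(Brand C→Brand C) + P(Brand A→Brand A)·P(Brand A→Brand C) + P(Brand A→Brand B)·P(Brand B→Brand C)
  = 0.52×0.32 + 0.16×0.52 + 0.32×0.2
  = 0.1664 + 0.0832 + 0.0640 = 0.3136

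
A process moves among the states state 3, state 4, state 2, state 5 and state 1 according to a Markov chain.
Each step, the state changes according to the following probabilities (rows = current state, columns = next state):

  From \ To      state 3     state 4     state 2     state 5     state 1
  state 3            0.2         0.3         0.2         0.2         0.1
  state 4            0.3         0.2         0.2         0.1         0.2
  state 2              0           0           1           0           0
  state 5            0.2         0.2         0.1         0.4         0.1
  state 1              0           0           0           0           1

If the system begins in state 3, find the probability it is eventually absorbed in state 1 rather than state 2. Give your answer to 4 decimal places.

0.4129

Let h(s) be the probability of absorption at state 1 starting from transient state s. Then h(state 1) = 1 and h(state 2) = 0. By first-step analysis:
h(state 3) = 0.2·h(state 3) + 0.3·h(state 4) + 0.2·0 + 0.2·h(state 5) + 0.1·1
h(state 4) = 0.3·h(state 3) + 0.2·h(state 4) + 0.2·0 + 0.1·h(state 5) + 0.2·1
h(state 5) = 0.2·h(state 3) + 0.2·h(state 4) + 0.1·0 + 0.4·h(state 5) + 0.1·1
Solving: h(state 3) = 0.4129, h(state 4) = 0.4621, h(state 5) = 0.4583.
Starting from state 3, the probability is 0.4129.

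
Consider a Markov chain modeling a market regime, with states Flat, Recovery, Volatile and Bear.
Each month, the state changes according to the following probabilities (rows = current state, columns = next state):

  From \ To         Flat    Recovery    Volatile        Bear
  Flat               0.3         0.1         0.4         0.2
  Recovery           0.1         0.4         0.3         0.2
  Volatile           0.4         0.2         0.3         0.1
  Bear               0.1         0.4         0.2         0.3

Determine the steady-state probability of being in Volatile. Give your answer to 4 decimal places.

0.3051

Let the stationary distribution be π with π = πP and π_1 + π_2 + π_3 + π_4 = 1.
π_1 = 0.3·π_1 + 0.1·π_2 + 0.4·π_3 + 0.1·π_4
π_2 = 0.1·π_1 + 0.4·π_2 + 0.2·π_3 + 0.4·π_4
π_3 = 0.4·π_1 + 0.3·π_2 + 0.3·π_3 + 0.2·π_4
Solving with the normalization constraint gives π = (0.2394, 0.2672, 0.3051, 0.1883).
So the stationary probability of Volatile is 0.3051.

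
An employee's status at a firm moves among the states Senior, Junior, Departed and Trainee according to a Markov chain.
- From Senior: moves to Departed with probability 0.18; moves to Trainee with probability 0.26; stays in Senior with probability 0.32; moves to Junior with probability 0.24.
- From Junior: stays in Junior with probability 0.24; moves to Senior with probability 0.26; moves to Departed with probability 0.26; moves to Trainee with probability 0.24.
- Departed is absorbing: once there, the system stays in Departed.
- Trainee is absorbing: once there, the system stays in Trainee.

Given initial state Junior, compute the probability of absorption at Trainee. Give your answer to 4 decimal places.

Let h(s) be the probability of absorption at Trainee starting from transient state s. Then h(Trainee) = 1 and h(Departed) = 0. By first-step analysis:
h(Senior) = 0.32·h(Senior) + 0.24·h(Junior) + 0.18·0 + 0.26·1
h(Junior) = 0.26·h(Senior) + 0.24·h(Junior) + 0.26·0 + 0.24·1
Solving: h(Senior) = 0.5616, h(Junior) = 0.5079.
Starting from Junior, the probability is 0.5079.

0.5079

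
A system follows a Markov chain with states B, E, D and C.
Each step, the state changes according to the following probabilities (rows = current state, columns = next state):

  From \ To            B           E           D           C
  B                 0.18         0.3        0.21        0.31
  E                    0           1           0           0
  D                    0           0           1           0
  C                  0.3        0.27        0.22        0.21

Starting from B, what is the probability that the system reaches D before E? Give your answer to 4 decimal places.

Let h(s) be the probability of absorption at D starting from transient state s. Then h(D) = 1 and h(E) = 0. By first-step analysis:
h(B) = 0.18·h(B) + 0.3·0 + 0.21·1 + 0.31·h(C)
h(C) = 0.3·h(B) + 0.27·0 + 0.22·1 + 0.21·h(C)
Solving: h(B) = 0.4220, h(C) = 0.4387.
Starting from B, the probability is 0.4220.

0.4220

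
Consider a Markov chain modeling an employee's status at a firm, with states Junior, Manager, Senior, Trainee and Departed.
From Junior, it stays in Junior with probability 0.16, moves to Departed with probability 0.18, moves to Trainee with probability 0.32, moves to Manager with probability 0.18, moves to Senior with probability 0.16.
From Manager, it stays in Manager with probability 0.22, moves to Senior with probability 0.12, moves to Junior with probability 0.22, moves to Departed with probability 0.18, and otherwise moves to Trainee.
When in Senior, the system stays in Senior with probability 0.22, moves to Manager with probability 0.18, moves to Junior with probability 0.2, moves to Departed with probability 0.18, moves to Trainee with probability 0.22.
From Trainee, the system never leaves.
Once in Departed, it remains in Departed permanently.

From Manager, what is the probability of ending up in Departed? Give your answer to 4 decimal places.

0.4031

Let h(s) be the probability of absorption at Departed starting from transient state s. Then h(Departed) = 1 and h(Trainee) = 0. By first-step analysis:
h(Junior) = 0.16·h(Junior) + 0.18·h(Manager) + 0.16·h(Senior) + 0.32·0 + 0.18·1
h(Manager) = 0.22·h(Junior) + 0.22·h(Manager) + 0.12·h(Senior) + 0.26·0 + 0.18·1
h(Senior) = 0.2·h(Junior) + 0.18·h(Manager) + 0.22·h(Senior) + 0.22·0 + 0.18·1
Solving: h(Junior) = 0.3809, h(Manager) = 0.4031, h(Senior) = 0.4215.
Starting from Manager, the probability is 0.4031.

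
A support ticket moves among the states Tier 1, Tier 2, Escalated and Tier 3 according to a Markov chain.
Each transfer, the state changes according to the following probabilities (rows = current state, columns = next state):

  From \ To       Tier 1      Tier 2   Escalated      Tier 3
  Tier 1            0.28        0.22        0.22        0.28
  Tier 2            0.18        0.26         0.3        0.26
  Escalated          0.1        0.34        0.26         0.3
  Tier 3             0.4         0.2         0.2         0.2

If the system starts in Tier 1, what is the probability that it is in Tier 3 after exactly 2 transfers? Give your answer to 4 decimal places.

0.2576

Propagate the distribution vector 2 transfers from Tier 1.
After 0 transfers: (1.0000, 0.0000, 0.0000, 0.0000)
After 1 transfer: (0.2800, 0.2200, 0.2200, 0.2800)
After 2 transfers: (0.2520, 0.2496, 0.2408, 0.2576)
P(in Tier 3 after 2 transfers) = 0.2576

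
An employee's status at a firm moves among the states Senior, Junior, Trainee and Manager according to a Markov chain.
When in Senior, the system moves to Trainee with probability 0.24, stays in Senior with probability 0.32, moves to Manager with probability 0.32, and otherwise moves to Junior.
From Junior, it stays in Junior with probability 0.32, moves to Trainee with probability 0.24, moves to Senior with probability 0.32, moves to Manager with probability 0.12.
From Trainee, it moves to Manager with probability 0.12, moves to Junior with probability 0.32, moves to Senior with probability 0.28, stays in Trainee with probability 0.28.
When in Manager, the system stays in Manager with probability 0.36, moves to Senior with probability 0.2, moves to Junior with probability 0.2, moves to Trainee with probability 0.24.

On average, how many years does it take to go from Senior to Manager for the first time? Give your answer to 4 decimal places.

4.3956

Let t(s) be the expected number of years to first reach Manager from state s, with t(Manager) = 0. Conditioning on the first year:
t(Senior) = 1 + 0.32·t(Senior) + 0.12·t(Junior) + 0.24·t(Trainee)
t(Junior) = 1 + 0.32·t(Senior) + 0.32·t(Junior) + 0.24·t(Trainee)
t(Trainee) = 1 + 0.28·t(Senior) + 0.32·t(Junior) + 0.28·t(Trainee)
Solving: t(Senior) = 4.3956, t(Junior) = 5.4945, t(Trainee) = 5.5403.
Expected years from Senior to Manager: 4.3956.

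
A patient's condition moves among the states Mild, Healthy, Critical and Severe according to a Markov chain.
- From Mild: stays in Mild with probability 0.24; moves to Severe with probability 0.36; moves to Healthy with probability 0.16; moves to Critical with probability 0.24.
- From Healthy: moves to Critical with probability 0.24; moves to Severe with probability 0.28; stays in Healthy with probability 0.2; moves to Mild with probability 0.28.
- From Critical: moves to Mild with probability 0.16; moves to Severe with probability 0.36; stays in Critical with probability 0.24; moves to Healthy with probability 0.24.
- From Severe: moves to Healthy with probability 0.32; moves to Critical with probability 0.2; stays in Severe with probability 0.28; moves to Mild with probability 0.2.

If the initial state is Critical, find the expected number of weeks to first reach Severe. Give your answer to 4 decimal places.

2.9173

Let t(s) be the expected number of weeks to first reach Severe from state s, with t(Severe) = 0. Conditioning on the first week:
t(Mild) = 1 + 0.24·t(Mild) + 0.16·t(Healthy) + 0.24·t(Critical)
t(Healthy) = 1 + 0.28·t(Mild) + 0.2·t(Healthy) + 0.24·t(Critical)
t(Critical) = 1 + 0.16·t(Mild) + 0.24·t(Healthy) + 0.24·t(Critical)
Solving: t(Mild) = 2.8980, t(Healthy) = 3.1395, t(Critical) = 2.9173.
Expected weeks from Critical to Severe: 2.9173.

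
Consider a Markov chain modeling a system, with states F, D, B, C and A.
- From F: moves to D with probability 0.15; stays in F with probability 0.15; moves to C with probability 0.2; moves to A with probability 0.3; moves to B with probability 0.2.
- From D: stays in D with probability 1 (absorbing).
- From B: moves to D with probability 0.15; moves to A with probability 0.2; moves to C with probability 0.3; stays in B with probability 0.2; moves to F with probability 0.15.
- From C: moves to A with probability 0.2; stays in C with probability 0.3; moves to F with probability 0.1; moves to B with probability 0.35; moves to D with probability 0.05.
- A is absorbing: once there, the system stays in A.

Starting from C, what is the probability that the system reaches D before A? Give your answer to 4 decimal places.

0.3001

Let h(s) be the probability of absorption at D starting from transient state s. Then h(D) = 1 and h(A) = 0. By first-step analysis:
h(F) = 0.15·h(F) + 0.15·1 + 0.2·h(B) + 0.2·h(C) + 0.3·0
h(B) = 0.15·h(F) + 0.15·1 + 0.2·h(B) + 0.3·h(C) + 0.2·0
h(C) = 0.1·h(F) + 0.05·1 + 0.35·h(B) + 0.3·h(C) + 0.2·0
Solving: h(F) = 0.3323, h(B) = 0.3623, h(C) = 0.3001.
Starting from C, the probability is 0.3001.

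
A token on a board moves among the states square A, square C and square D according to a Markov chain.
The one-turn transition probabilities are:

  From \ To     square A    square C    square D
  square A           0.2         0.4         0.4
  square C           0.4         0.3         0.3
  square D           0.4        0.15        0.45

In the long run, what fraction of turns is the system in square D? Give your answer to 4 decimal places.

0.3922

Let the stationary distribution be π with π = πP and π_1 + π_2 + π_3 = 1.
π_1 = 0.2·π_1 + 0.4·π_2 + 0.4·π_3
π_2 = 0.4·π_1 + 0.3·π_2 + 0.15·π_3
Solving with the normalization constraint gives π = (0.3333, 0.2745, 0.3922).
So the stationary probability of square D is 0.3922.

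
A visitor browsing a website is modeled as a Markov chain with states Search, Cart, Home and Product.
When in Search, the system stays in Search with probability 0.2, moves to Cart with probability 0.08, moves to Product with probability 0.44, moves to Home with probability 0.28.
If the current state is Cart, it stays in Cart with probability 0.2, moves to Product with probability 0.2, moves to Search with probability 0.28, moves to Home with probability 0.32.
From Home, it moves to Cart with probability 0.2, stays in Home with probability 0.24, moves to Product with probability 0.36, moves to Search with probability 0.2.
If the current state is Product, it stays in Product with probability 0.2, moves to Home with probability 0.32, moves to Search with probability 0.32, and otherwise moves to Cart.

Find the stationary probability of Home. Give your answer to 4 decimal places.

0.2871

Let the stationary distribution be π with π = πP and π_1 + π_2 + π_3 + π_4 = 1.
π_1 = 0.2·π_1 + 0.28·π_2 + 0.2·π_3 + 0.32·π_4
π_2 = 0.08·π_1 + 0.2·π_2 + 0.2·π_3 + 0.16·π_4
π_3 = 0.28·π_1 + 0.32·π_2 + 0.24·π_3 + 0.32·π_4
Solving with the normalization constraint gives π = (0.2493, 0.1579, 0.2871, 0.3058).
So the stationary probability of Home is 0.2871.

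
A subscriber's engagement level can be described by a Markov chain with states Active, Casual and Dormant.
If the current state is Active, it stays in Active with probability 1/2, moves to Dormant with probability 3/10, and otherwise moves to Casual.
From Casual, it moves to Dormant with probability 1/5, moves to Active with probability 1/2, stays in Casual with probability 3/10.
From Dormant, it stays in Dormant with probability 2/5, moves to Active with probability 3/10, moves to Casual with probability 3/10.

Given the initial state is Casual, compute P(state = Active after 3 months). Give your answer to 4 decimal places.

Propagate the distribution vector 3 months from Casual.
After 0 months: (0.0000, 1.0000, 0.0000)
After 1 month: (0.5000, 0.3000, 0.2000)
After 2 months: (0.4600, 0.2500, 0.2900)
After 3 months: (0.4420, 0.2540, 0.3040)
P(in Active after 3 months) = 0.4420

0.4420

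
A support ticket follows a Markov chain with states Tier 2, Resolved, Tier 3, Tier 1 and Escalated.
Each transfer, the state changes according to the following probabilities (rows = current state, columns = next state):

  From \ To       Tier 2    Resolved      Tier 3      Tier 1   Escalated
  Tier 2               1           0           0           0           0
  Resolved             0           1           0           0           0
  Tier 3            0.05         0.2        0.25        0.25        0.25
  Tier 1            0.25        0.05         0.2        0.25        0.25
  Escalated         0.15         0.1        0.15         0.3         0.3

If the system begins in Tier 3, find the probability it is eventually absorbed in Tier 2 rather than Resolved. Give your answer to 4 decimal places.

0.4900

Let h(s) be the probability of absorption at Tier 2 starting from transient state s. Then h(Tier 2) = 1 and h(Resolved) = 0. By first-step analysis:
h(Tier 3) = 0.05·1 + 0.2·0 + 0.25·h(Tier 3) + 0.25·h(Tier 1) + 0.25·h(Escalated)
h(Tier 1) = 0.25·1 + 0.05·0 + 0.2·h(Tier 3) + 0.25·h(Tier 1) + 0.25·h(Escalated)
h(Escalated) = 0.15·1 + 0.1·0 + 0.15·h(Tier 3) + 0.3·h(Tier 1) + 0.3·h(Escalated)
Solving: h(Tier 3) = 0.4900, h(Tier 1) = 0.6655, h(Escalated) = 0.6045.
Starting from Tier 3, the probability is 0.4900.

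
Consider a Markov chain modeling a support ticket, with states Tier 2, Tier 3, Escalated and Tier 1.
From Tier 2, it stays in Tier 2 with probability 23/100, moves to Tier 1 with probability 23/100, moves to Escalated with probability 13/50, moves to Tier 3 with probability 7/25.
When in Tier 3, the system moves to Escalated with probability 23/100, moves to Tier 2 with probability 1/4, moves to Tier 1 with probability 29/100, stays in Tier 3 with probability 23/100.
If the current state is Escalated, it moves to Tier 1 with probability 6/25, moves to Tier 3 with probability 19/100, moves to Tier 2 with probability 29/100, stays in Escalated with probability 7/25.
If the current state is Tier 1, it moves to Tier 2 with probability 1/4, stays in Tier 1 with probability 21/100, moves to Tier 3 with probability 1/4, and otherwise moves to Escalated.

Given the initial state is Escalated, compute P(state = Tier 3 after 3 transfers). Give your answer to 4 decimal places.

Propagate the distribution vector 3 transfers from Escalated.
After 0 transfers: (0.0000, 0.0000, 1.0000, 0.0000)
After 1 transfer: (0.2900, 0.1900, 0.2800, 0.2400)
After 2 transfers: (0.2554, 0.2381, 0.2671, 0.2394)
After 3 transfers: (0.2556, 0.2369, 0.2654, 0.2422)
P(in Tier 3 after 3 transfers) = 0.2369

0.2369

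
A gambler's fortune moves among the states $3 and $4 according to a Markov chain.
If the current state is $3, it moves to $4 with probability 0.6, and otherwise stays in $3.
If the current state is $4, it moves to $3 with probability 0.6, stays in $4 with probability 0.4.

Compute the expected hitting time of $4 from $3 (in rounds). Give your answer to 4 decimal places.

1.6667

Let t(s) be the expected number of rounds to first reach $4 from state s, with t($4) = 0. Conditioning on the first round:
t($3) = 1 + 0.4·t($3)
Solving: t($3) = 1.6667.
Expected rounds from $3 to $4: 1.6667.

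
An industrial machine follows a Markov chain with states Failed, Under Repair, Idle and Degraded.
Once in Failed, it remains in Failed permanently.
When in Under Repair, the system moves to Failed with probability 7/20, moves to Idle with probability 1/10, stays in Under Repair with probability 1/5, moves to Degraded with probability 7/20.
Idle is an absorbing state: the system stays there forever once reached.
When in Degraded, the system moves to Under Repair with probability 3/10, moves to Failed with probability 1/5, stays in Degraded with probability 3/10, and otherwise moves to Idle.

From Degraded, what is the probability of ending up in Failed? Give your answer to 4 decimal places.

Let h(s) be the probability of absorption at Failed starting from transient state s. Then h(Failed) = 1 and h(Idle) = 0. By first-step analysis:
h(Under Repair) = 0.35·1 + 0.2·h(Under Repair) + 0.1·0 + 0.35·h(Degraded)
h(Degraded) = 0.2·1 + 0.3·h(Under Repair) + 0.2·0 + 0.3·h(Degraded)
Solving: h(Under Repair) = 0.6923, h(Degraded) = 0.5824.
Starting from Degraded, the probability is 0.5824.

0.5824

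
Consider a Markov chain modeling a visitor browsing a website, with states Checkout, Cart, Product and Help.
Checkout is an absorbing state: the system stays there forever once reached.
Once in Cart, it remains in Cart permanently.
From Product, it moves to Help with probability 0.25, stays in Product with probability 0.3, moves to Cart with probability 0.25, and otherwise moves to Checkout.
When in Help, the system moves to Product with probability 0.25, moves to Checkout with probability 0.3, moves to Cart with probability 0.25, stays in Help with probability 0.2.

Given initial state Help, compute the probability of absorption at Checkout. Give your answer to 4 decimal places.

0.5226

Let h(s) be the probability of absorption at Checkout starting from transient state s. Then h(Checkout) = 1 and h(Cart) = 0. By first-step analysis:
h(Product) = 0.2·1 + 0.25·0 + 0.3·h(Product) + 0.25·h(Help)
h(Help) = 0.3·1 + 0.25·0 + 0.25·h(Product) + 0.2·h(Help)
Solving: h(Product) = 0.4724, h(Help) = 0.5226.
Starting from Help, the probability is 0.5226.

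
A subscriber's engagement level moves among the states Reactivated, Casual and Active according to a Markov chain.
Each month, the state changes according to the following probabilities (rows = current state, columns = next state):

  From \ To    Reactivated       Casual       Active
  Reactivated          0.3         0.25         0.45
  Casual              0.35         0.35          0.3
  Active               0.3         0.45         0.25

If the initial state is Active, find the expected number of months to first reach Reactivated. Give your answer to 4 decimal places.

Let t(s) be the expected number of months to first reach Reactivated from state s, with t(Reactivated) = 0. Conditioning on the first month:
t(Casual) = 1 + 0.35·t(Casual) + 0.3·t(Active)
t(Active) = 1 + 0.45·t(Casual) + 0.25·t(Active)
Solving: t(Casual) = 2.9787, t(Active) = 3.1206.
Expected months from Active to Reactivated: 3.1206.

3.1206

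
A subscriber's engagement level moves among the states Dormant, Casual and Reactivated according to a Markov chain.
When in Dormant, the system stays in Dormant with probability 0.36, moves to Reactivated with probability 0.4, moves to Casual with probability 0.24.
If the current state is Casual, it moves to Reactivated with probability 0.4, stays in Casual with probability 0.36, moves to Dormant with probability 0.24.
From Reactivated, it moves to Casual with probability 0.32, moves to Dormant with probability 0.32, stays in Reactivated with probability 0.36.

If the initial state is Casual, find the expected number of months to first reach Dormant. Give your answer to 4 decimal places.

Let t(s) be the expected number of months to first reach Dormant from state s, with t(Dormant) = 0. Conditioning on the first month:
t(Casual) = 1 + 0.36·t(Casual) + 0.4·t(Reactivated)
t(Reactivated) = 1 + 0.32·t(Casual) + 0.36·t(Reactivated)
Solving: t(Casual) = 3.6932, t(Reactivated) = 3.4091.
Expected months from Casual to Dormant: 3.6932.

3.6932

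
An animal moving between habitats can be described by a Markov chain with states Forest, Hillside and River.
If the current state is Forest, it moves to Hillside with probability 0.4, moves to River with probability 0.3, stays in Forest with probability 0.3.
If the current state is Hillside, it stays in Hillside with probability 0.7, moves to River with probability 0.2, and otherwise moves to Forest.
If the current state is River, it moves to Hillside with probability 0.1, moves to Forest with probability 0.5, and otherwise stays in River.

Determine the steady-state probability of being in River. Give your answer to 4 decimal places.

Let the stationary distribution be π with π = πP and π_1 + π_2 + π_3 = 1.
π_1 = 0.3·π_1 + 0.1·π_2 + 0.5·π_3
π_2 = 0.4·π_1 + 0.7·π_2 + 0.1·π_3
Solving with the normalization constraint gives π = (0.2667, 0.4500, 0.2833).
So the stationary probability of River is 0.2833.

0.2833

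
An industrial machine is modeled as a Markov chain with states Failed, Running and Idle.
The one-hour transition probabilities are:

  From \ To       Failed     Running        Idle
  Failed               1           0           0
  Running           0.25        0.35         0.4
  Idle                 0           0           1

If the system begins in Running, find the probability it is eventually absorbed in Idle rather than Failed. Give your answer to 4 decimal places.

0.6154

Let h(s) be the probability of absorption at Idle starting from transient state s. Then h(Idle) = 1 and h(Failed) = 0. By first-step analysis:
h(Running) = 0.25·0 + 0.35·h(Running) + 0.4·1
Solving: h(Running) = 0.6154.
Starting from Running, the probability is 0.6154.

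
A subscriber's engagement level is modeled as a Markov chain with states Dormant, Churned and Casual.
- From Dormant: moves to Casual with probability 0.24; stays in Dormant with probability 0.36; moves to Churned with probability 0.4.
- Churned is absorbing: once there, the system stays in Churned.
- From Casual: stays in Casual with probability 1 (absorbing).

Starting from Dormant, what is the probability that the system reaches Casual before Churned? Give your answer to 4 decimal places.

0.3750

Let h(s) be the probability of absorption at Casual starting from transient state s. Then h(Casual) = 1 and h(Churned) = 0. By first-step analysis:
h(Dormant) = 0.36·h(Dormant) + 0.4·0 + 0.24·1
Solving: h(Dormant) = 0.3750.
Starting from Dormant, the probability is 0.3750.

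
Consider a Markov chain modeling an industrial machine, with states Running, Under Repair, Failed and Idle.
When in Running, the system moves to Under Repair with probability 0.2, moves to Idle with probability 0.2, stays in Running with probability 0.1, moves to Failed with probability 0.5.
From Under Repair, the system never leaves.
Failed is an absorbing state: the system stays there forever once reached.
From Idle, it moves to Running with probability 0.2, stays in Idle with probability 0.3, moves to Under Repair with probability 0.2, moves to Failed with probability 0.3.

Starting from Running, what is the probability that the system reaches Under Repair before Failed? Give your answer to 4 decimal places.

Let h(s) be the probability of absorption at Under Repair starting from transient state s. Then h(Under Repair) = 1 and h(Failed) = 0. By first-step analysis:
h(Running) = 0.1·h(Running) + 0.2·1 + 0.5·0 + 0.2·h(Idle)
h(Idle) = 0.2·h(Running) + 0.2·1 + 0.3·0 + 0.3·h(Idle)
Solving: h(Running) = 0.3051, h(Idle) = 0.3729.
Starting from Running, the probability is 0.3051.

0.3051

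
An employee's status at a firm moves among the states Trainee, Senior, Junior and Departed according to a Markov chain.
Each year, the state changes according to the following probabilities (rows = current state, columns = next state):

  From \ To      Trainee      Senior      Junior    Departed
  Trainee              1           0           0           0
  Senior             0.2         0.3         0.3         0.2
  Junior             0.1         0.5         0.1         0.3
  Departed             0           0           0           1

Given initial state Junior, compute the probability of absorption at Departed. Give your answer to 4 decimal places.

Let h(s) be the probability of absorption at Departed starting from transient state s. Then h(Departed) = 1 and h(Trainee) = 0. By first-step analysis:
h(Senior) = 0.2·0 + 0.3·h(Senior) + 0.3·h(Junior) + 0.2·1
h(Junior) = 0.1·0 + 0.5·h(Senior) + 0.1·h(Junior) + 0.3·1
Solving: h(Senior) = 0.5625, h(Junior) = 0.6458.
Starting from Junior, the probability is 0.6458.

0.6458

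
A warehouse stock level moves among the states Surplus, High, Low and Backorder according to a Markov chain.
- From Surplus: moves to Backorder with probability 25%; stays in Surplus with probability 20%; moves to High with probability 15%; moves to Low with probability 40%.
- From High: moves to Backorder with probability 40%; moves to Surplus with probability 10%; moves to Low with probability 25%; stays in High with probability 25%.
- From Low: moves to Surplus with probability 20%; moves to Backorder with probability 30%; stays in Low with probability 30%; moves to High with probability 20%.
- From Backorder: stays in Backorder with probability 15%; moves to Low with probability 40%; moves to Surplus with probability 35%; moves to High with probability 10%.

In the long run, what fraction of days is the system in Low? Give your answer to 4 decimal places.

0.3403

Let the stationary distribution be π with π = πP and π_1 + π_2 + π_3 + π_4 = 1.
π_1 = 0.2·π_1 + 0.1·π_2 + 0.2·π_3 + 0.35·π_4
π_2 = 0.15·π_1 + 0.25·π_2 + 0.2·π_3 + 0.1·π_4
π_3 = 0.4·π_1 + 0.25·π_2 + 0.3·π_3 + 0.4·π_4
Solving with the normalization constraint gives π = (0.2228, 0.1708, 0.3403, 0.2660).
So the stationary probability of Low is 0.3403.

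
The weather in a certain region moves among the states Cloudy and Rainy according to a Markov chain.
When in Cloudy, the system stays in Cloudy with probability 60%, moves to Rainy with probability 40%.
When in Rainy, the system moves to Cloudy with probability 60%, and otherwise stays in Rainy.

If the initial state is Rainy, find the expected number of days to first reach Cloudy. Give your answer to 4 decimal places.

Let t(s) be the expected number of days to first reach Cloudy from state s, with t(Cloudy) = 0. Conditioning on the first day:
t(Rainy) = 1 + 0.4·t(Rainy)
Solving: t(Rainy) = 1.6667.
Expected days from Rainy to Cloudy: 1.6667.

1.6667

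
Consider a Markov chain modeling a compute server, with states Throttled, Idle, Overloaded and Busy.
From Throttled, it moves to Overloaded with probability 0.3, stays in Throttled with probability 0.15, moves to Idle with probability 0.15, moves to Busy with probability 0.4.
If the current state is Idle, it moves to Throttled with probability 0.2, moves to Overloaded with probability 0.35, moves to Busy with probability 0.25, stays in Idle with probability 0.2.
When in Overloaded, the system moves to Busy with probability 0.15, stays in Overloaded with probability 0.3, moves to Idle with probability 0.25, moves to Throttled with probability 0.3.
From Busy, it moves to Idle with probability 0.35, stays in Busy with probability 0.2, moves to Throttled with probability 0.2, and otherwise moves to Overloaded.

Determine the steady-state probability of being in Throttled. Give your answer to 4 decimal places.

Let the stationary distribution be π with π = πP and π_1 + π_2 + π_3 + π_4 = 1.
π_1 = 0.15·π_1 + 0.2·π_2 + 0.3·π_3 + 0.2·π_4
π_2 = 0.15·π_1 + 0.2·π_2 + 0.25·π_3 + 0.35·π_4
π_3 = 0.3·π_1 + 0.35·π_2 + 0.3·π_3 + 0.25·π_4
Solving with the normalization constraint gives π = (0.2190, 0.2402, 0.3000, 0.2408).
So the stationary probability of Throttled is 0.2190.

0.2190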